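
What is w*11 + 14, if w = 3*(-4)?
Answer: -118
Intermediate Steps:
w = -12
w*11 + 14 = -12*11 + 14 = -132 + 14 = -118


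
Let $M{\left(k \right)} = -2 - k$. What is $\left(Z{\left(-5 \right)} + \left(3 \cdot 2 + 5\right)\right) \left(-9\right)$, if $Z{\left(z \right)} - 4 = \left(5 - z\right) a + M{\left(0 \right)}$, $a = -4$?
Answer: $243$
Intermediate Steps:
$Z{\left(z \right)} = -18 + 4 z$ ($Z{\left(z \right)} = 4 + \left(\left(5 - z\right) \left(-4\right) - 2\right) = 4 + \left(\left(-20 + 4 z\right) + \left(-2 + 0\right)\right) = 4 + \left(\left(-20 + 4 z\right) - 2\right) = 4 + \left(-22 + 4 z\right) = -18 + 4 z$)
$\left(Z{\left(-5 \right)} + \left(3 \cdot 2 + 5\right)\right) \left(-9\right) = \left(\left(-18 + 4 \left(-5\right)\right) + \left(3 \cdot 2 + 5\right)\right) \left(-9\right) = \left(\left(-18 - 20\right) + \left(6 + 5\right)\right) \left(-9\right) = \left(-38 + 11\right) \left(-9\right) = \left(-27\right) \left(-9\right) = 243$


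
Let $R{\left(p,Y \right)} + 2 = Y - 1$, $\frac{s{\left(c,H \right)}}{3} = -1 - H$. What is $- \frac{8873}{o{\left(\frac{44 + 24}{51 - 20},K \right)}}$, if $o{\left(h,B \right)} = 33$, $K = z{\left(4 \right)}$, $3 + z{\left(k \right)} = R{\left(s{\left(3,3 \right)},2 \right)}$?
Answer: $- \frac{8873}{33} \approx -268.88$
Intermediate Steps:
$s{\left(c,H \right)} = -3 - 3 H$ ($s{\left(c,H \right)} = 3 \left(-1 - H\right) = -3 - 3 H$)
$R{\left(p,Y \right)} = -3 + Y$ ($R{\left(p,Y \right)} = -2 + \left(Y - 1\right) = -2 + \left(-1 + Y\right) = -3 + Y$)
$z{\left(k \right)} = -4$ ($z{\left(k \right)} = -3 + \left(-3 + 2\right) = -3 - 1 = -4$)
$K = -4$
$- \frac{8873}{o{\left(\frac{44 + 24}{51 - 20},K \right)}} = - \frac{8873}{33}$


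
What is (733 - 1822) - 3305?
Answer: -4394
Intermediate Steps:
(733 - 1822) - 3305 = -1089 - 3305 = -4394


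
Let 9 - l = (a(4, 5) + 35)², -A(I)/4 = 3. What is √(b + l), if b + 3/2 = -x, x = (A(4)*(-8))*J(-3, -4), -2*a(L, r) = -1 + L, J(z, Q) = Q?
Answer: I*√2923/2 ≈ 27.032*I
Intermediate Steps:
A(I) = -12 (A(I) = -4*3 = -12)
a(L, r) = ½ - L/2 (a(L, r) = -(-1 + L)/2 = ½ - L/2)
x = -384 (x = -12*(-8)*(-4) = 96*(-4) = -384)
b = 765/2 (b = -3/2 - 1*(-384) = -3/2 + 384 = 765/2 ≈ 382.50)
l = -4453/4 (l = 9 - ((½ - ½*4) + 35)² = 9 - ((½ - 2) + 35)² = 9 - (-3/2 + 35)² = 9 - (67/2)² = 9 - 1*4489/4 = 9 - 4489/4 = -4453/4 ≈ -1113.3)
√(b + l) = √(765/2 - 4453/4) = √(-2923/4) = I*√2923/2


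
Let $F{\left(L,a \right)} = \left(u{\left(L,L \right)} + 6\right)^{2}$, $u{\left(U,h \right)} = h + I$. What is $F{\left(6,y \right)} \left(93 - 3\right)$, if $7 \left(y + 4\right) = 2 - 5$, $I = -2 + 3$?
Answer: $15210$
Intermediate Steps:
$I = 1$
$u{\left(U,h \right)} = 1 + h$ ($u{\left(U,h \right)} = h + 1 = 1 + h$)
$y = - \frac{31}{7}$ ($y = -4 + \frac{2 - 5}{7} = -4 + \frac{1}{7} \left(-3\right) = -4 - \frac{3}{7} = - \frac{31}{7} \approx -4.4286$)
$F{\left(L,a \right)} = \left(7 + L\right)^{2}$ ($F{\left(L,a \right)} = \left(\left(1 + L\right) + 6\right)^{2} = \left(7 + L\right)^{2}$)
$F{\left(6,y \right)} \left(93 - 3\right) = \left(7 + 6\right)^{2} \left(93 - 3\right) = 13^{2} \cdot 90 = 169 \cdot 90 = 15210$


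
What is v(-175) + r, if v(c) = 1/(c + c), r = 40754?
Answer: 14263899/350 ≈ 40754.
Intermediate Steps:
v(c) = 1/(2*c)
v(-175) + r = (1/2)/(-175) + 40754 = (1/2)*(-1/175) + 40754 = -1/350 + 40754 = 14263899/350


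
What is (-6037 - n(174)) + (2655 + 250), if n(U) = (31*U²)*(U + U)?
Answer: -326620620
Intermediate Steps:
n(U) = 62*U³ (n(U) = (31*U²)*(2*U) = 62*U³)
(-6037 - n(174)) + (2655 + 250) = (-6037 - 62*174³) + (2655 + 250) = (-6037 - 62*5268024) + 2905 = (-6037 - 1*326617488) + 2905 = (-6037 - 326617488) + 2905 = -326623525 + 2905 = -326620620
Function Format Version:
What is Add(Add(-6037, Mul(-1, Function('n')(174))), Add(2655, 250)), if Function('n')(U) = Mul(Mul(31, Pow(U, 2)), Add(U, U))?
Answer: -326620620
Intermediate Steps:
Function('n')(U) = Mul(62, Pow(U, 3)) (Function('n')(U) = Mul(Mul(31, Pow(U, 2)), Mul(2, U)) = Mul(62, Pow(U, 3)))
Add(Add(-6037, Mul(-1, Function('n')(174))), Add(2655, 250)) = Add(Add(-6037, Mul(-1, Mul(62, Pow(174, 3)))), Add(2655, 250)) = Add(Add(-6037, Mul(-1, Mul(62, 5268024))), 2905) = Add(Add(-6037, Mul(-1, 326617488)), 2905) = Add(Add(-6037, -326617488), 2905) = Add(-326623525, 2905) = -326620620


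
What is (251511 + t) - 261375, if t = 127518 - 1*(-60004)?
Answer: 177658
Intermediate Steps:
t = 187522 (t = 127518 + 60004 = 187522)
(251511 + t) - 261375 = (251511 + 187522) - 261375 = 439033 - 261375 = 177658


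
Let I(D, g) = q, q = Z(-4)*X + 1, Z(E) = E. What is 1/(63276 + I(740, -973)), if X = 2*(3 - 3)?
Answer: 1/63277 ≈ 1.5804e-5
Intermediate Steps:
X = 0 (X = 2*0 = 0)
q = 1 (q = -4*0 + 1 = 0 + 1 = 1)
I(D, g) = 1
1/(63276 + I(740, -973)) = 1/(63276 + 1) = 1/63277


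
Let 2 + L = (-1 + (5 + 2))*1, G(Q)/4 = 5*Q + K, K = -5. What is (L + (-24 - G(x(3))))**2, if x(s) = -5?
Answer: 10000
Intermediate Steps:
G(Q) = -20 + 20*Q (G(Q) = 4*(5*Q - 5) = 4*(-5 + 5*Q) = -20 + 20*Q)
L = 4 (L = -2 + (-1 + (5 + 2))*1 = -2 + (-1 + 7)*1 = -2 + 6*1 = -2 + 6 = 4)
(L + (-24 - G(x(3))))**2 = (4 + (-24 - (-20 + 20*(-5))))**2 = (4 + (-24 - (-20 - 100)))**2 = (4 + (-24 - 1*(-120)))**2 = (4 + (-24 + 120))**2 = (4 + 96)**2 = 100**2 = 10000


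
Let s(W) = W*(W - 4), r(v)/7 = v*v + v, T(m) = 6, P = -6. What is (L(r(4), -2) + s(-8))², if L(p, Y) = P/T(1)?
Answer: 9025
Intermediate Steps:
r(v) = 7*v + 7*v² (r(v) = 7*(v*v + v) = 7*(v² + v) = 7*(v + v²) = 7*v + 7*v²)
s(W) = W*(-4 + W)
L(p, Y) = -1 (L(p, Y) = -6/6 = -6*⅙ = -1)
(L(r(4), -2) + s(-8))² = (-1 - 8*(-4 - 8))² = (-1 - 8*(-12))² = (-1 + 96)² = 95² = 9025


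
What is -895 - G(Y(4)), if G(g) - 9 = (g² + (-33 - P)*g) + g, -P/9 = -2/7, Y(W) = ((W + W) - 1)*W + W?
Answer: -5752/7 ≈ -821.71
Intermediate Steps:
Y(W) = W + W*(-1 + 2*W) (Y(W) = (2*W - 1)*W + W = (-1 + 2*W)*W + W = W*(-1 + 2*W) + W = W + W*(-1 + 2*W))
P = 18/7 (P = -(-18)/7 = -9*(-2/7) = 18/7 ≈ 2.5714)
G(g) = 9 + g² - 242*g/7 (G(g) = 9 + ((g² + (-33 - 1*18/7)*g) + g) = 9 + ((g² + (-33 - 18/7)*g) + g) = 9 + ((g² - 249*g/7) + g) = 9 + (g² - 242*g/7) = 9 + g² - 242*g/7)
-895 - G(Y(4)) = -895 - (9 + (2*4²)² - 484*4²/7) = -895 - (9 + (2*16)² - 484*16/7) = -895 - (9 + 32² - 242/7*32) = -895 - (9 + 1024 - 7744/7) = -895 - 1*(-513/7) = -895 + 513/7 = -5752/7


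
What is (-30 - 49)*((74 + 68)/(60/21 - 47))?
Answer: 78526/309 ≈ 254.13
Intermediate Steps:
(-30 - 49)*((74 + 68)/(60/21 - 47)) = -11218/(60*(1/21) - 47) = -11218/(20/7 - 47) = -11218/(-309/7) = -11218*(-7)/309 = -79*(-994/309) = 78526/309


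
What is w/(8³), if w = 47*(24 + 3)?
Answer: 1269/512 ≈ 2.4785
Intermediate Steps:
w = 1269 (w = 47*27 = 1269)
w/(8³) = 1269/(8³) = 1269/512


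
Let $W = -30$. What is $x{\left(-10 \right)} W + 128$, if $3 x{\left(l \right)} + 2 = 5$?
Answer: $98$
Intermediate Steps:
$x{\left(l \right)} = 1$ ($x{\left(l \right)} = - \frac{2}{3} + \frac{1}{3} \cdot 5 = - \frac{2}{3} + \frac{5}{3} = 1$)
$x{\left(-10 \right)} W + 128 = 1 \left(-30\right) + 128 = -30 + 128 = 98$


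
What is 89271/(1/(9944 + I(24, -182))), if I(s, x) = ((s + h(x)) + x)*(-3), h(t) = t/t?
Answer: 929757465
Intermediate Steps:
h(t) = 1
I(s, x) = -3 - 3*s - 3*x (I(s, x) = ((s + 1) + x)*(-3) = ((1 + s) + x)*(-3) = (1 + s + x)*(-3) = -3 - 3*s - 3*x)
89271/(1/(9944 + I(24, -182))) = 89271/(1/(9944 + (-3 - 3*24 - 3*(-182)))) = 89271/(1/(9944 + (-3 - 72 + 546))) = 89271/(1/(9944 + 471)) = 89271/(1/10415) = 89271*10415 = 929757465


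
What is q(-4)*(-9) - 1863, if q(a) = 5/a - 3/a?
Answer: -3717/2 ≈ -1858.5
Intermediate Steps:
q(a) = 2/a
q(-4)*(-9) - 1863 = (2/(-4))*(-9) - 1863 = (2*(-¼))*(-9) - 1863 = -½*(-9) - 1863 = 9/2 - 1863 = -3717/2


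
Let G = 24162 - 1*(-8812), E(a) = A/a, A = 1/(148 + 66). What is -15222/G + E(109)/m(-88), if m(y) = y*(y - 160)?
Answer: -3874506058777/8392981429888 ≈ -0.46164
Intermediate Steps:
A = 1/214 ≈ 0.0046729
m(y) = y*(-160 + y)
E(a) = 1/(214*a)
G = 32974 (G = 24162 + 8812 = 32974)
-15222/G + E(109)/m(-88) = -15222/32974 + ((1/214)/109)/((-88*(-160 - 88))) = -15222*1/32974 + ((1/214)*(1/109))/((-88*(-248))) = -7611/16487 + (1/23326)/21824 = -7611/16487 + (1/23326)*(1/21824) = -7611/16487 + 1/509066624 = -3874506058777/8392981429888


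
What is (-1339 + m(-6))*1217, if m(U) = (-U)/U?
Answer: -1630780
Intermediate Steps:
m(U) = -1
(-1339 + m(-6))*1217 = (-1339 - 1)*1217 = -1340*1217 = -1630780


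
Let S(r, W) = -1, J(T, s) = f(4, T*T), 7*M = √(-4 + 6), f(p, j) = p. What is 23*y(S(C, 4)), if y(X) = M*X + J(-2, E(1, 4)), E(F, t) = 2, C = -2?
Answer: 92 - 23*√2/7 ≈ 87.353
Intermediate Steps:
M = √2/7 (M = √(-4 + 6)/7 = √2/7 ≈ 0.20203)
J(T, s) = 4
y(X) = 4 + X*√2/7 (y(X) = (√2/7)*X + 4 = X*√2/7 + 4 = 4 + X*√2/7)
23*y(S(C, 4)) = 23*(4 + (⅐)*(-1)*√2) = 23*(4 - √2/7) = 92 - 23*√2/7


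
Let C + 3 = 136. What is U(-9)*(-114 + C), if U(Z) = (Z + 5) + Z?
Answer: -247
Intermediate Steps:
C = 133 (C = -3 + 136 = 133)
U(Z) = 5 + 2*Z (U(Z) = (5 + Z) + Z = 5 + 2*Z)
U(-9)*(-114 + C) = (5 + 2*(-9))*(-114 + 133) = (5 - 18)*19 = -13*19 = -247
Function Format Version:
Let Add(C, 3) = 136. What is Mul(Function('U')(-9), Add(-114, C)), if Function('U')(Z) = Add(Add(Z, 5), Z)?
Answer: -247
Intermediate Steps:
C = 133 (C = Add(-3, 136) = 133)
Function('U')(Z) = Add(5, Mul(2, Z)) (Function('U')(Z) = Add(Add(5, Z), Z) = Add(5, Mul(2, Z)))
Mul(Function('U')(-9), Add(-114, C)) = Mul(Add(5, Mul(2, -9)), Add(-114, 133)) = Mul(Add(5, -18), 19) = Mul(-13, 19) = -247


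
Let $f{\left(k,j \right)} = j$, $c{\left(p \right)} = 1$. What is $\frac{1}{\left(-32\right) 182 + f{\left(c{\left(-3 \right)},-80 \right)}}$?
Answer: $- \frac{1}{5904} \approx -0.00016938$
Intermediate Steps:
$\frac{1}{\left(-32\right) 182 + f{\left(c{\left(-3 \right)},-80 \right)}} = \frac{1}{\left(-32\right) 182 - 80} = \frac{1}{-5824 - 80} = \frac{1}{-5904} = - \frac{1}{5904}$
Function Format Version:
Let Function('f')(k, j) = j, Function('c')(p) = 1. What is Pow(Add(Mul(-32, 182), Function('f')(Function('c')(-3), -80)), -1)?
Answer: Rational(-1, 5904) ≈ -0.00016938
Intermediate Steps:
Pow(Add(Mul(-32, 182), Function('f')(Function('c')(-3), -80)), -1) = Pow(Add(Mul(-32, 182), -80), -1) = Pow(Add(-5824, -80), -1) = Pow(-5904, -1) = Rational(-1, 5904)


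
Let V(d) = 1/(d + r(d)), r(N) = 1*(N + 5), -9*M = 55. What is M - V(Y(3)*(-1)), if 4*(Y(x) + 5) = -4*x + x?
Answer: -721/117 ≈ -6.1624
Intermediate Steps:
Y(x) = -5 - 3*x/4 (Y(x) = -5 + (-4*x + x)/4 = -5 + (-3*x)/4 = -5 - 3*x/4)
M = -55/9 (M = -1/9*55 = -55/9 ≈ -6.1111)
r(N) = 5 + N (r(N) = 1*(5 + N) = 5 + N)
V(d) = 1/(5 + 2*d) (V(d) = 1/(d + (5 + d)) = 1/(5 + 2*d))
M - V(Y(3)*(-1)) = -55/9 - 1/(5 + 2*((-5 - 3/4*3)*(-1))) = -55/9 - 1/(5 + 2*((-5 - 9/4)*(-1))) = -55/9 - 1/(5 + 2*(-29/4*(-1))) = -55/9 - 1/(5 + 2*(29/4)) = -55/9 - 1/(5 + 29/2) = -55/9 - 1/39/2 = -55/9 - 1*2/39 = -55/9 - 2/39 = -721/117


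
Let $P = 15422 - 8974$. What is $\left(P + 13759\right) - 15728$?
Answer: $4479$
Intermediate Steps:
$P = 6448$ ($P = 15422 - 8974 = 6448$)
$\left(P + 13759\right) - 15728 = \left(6448 + 13759\right) - 15728 = 20207 - 15728 = 4479$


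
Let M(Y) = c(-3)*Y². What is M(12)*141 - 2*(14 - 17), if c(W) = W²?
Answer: 182742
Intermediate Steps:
M(Y) = 9*Y² (M(Y) = (-3)²*Y² = 9*Y²)
M(12)*141 - 2*(14 - 17) = (9*12²)*141 - 2*(14 - 17) = (9*144)*141 - 2*(-3) = 1296*141 + 6 = 182736 + 6 = 182742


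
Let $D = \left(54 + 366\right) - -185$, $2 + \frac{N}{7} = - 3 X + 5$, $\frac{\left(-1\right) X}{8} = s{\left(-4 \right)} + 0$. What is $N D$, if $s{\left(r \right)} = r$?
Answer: $-393855$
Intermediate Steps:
$X = 32$ ($X = - 8 \left(-4 + 0\right) = \left(-8\right) \left(-4\right) = 32$)
$N = -651$ ($N = -14 + 7 \left(\left(-3\right) 32 + 5\right) = -14 + 7 \left(-96 + 5\right) = -14 + 7 \left(-91\right) = -14 - 637 = -651$)
$D = 605$ ($D = 420 + 185 = 605$)
$N D = \left(-651\right) 605 = -393855$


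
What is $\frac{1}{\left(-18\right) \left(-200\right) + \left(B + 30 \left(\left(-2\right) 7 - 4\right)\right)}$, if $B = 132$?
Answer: $\frac{1}{3192} \approx 0.00031328$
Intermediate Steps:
$\frac{1}{\left(-18\right) \left(-200\right) + \left(B + 30 \left(\left(-2\right) 7 - 4\right)\right)} = \frac{1}{\left(-18\right) \left(-200\right) + \left(132 + 30 \left(\left(-2\right) 7 - 4\right)\right)} = \frac{1}{3600 + \left(132 + 30 \left(-14 - 4\right)\right)} = \frac{1}{3600 + \left(132 + 30 \left(-18\right)\right)} = \frac{1}{3600 + \left(132 - 540\right)} = \frac{1}{3600 - 408} = \frac{1}{3192}$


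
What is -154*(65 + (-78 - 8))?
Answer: 3234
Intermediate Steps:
-154*(65 + (-78 - 8)) = -154*(65 - 86) = -154*(-21) = 3234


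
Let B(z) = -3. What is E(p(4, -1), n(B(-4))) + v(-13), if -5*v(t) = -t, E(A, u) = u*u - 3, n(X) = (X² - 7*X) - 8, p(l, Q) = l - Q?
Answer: 2392/5 ≈ 478.40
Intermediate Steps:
n(X) = -8 + X² - 7*X
E(A, u) = -3 + u² (E(A, u) = u² - 3 = -3 + u²)
v(t) = t/5 (v(t) = -(-1)*t/5 = t/5)
E(p(4, -1), n(B(-4))) + v(-13) = (-3 + (-8 + (-3)² - 7*(-3))²) + (⅕)*(-13) = (-3 + (-8 + 9 + 21)²) - 13/5 = (-3 + 22²) - 13/5 = (-3 + 484) - 13/5 = 481 - 13/5 = 2392/5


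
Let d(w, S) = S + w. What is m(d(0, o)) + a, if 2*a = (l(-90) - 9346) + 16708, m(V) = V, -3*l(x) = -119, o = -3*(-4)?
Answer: 22277/6 ≈ 3712.8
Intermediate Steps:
o = 12
l(x) = 119/3 (l(x) = -1/3*(-119) = 119/3)
a = 22205/6 (a = ((119/3 - 9346) + 16708)/2 = (-27919/3 + 16708)/2 = (1/2)*(22205/3) = 22205/6 ≈ 3700.8)
m(d(0, o)) + a = (12 + 0) + 22205/6 = 12 + 22205/6 = 22277/6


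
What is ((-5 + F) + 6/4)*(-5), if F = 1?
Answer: 25/2 ≈ 12.500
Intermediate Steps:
((-5 + F) + 6/4)*(-5) = ((-5 + 1) + 6/4)*(-5) = (-4 + 6*(¼))*(-5) = (-4 + 3/2)*(-5) = -5/2*(-5) = 25/2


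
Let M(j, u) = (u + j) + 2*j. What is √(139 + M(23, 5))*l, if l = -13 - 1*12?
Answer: -25*√213 ≈ -364.86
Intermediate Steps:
l = -25 (l = -13 - 12 = -25)
M(j, u) = u + 3*j (M(j, u) = (j + u) + 2*j = u + 3*j)
√(139 + M(23, 5))*l = √(139 + (5 + 3*23))*(-25) = √(139 + (5 + 69))*(-25) = √(139 + 74)*(-25) = √213*(-25) = -25*√213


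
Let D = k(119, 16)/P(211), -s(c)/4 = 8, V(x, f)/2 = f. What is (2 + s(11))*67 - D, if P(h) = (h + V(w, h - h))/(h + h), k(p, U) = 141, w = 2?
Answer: -2292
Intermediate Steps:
V(x, f) = 2*f
s(c) = -32 (s(c) = -4*8 = -32)
P(h) = ½ (P(h) = (h + 2*(h - h))/(h + h) = (h + 2*0)/((2*h)) = (h + 0)*(1/(2*h)) = h*(1/(2*h)) = ½)
D = 282 (D = 141/(½) = 141*2 = 282)
(2 + s(11))*67 - D = (2 - 32)*67 - 1*282 = -30*67 - 282 = -2010 - 282 = -2292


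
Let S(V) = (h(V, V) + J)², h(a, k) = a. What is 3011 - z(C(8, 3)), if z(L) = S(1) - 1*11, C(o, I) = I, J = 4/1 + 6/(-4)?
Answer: 12039/4 ≈ 3009.8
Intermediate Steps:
J = 5/2 (J = 4*1 + 6*(-¼) = 4 - 3/2 = 5/2 ≈ 2.5000)
S(V) = (5/2 + V)² (S(V) = (V + 5/2)² = (5/2 + V)²)
z(L) = 5/4 (z(L) = (5 + 2*1)²/4 - 1*11 = (5 + 2)²/4 - 11 = (¼)*7² - 11 = (¼)*49 - 11 = 49/4 - 11 = 5/4)
3011 - z(C(8, 3)) = 3011 - 1*5/4 = 3011 - 5/4 = 12039/4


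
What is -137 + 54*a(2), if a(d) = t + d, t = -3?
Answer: -191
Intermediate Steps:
a(d) = -3 + d
-137 + 54*a(2) = -137 + 54*(-3 + 2) = -137 + 54*(-1) = -137 - 54 = -191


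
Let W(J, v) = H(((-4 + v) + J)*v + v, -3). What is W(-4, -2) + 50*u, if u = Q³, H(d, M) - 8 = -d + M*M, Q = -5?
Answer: -6251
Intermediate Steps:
H(d, M) = 8 + M² - d (H(d, M) = 8 + (-d + M*M) = 8 + (-d + M²) = 8 + (M² - d) = 8 + M² - d)
u = -125 (u = (-5)³ = -125)
W(J, v) = 17 - v - v*(-4 + J + v) (W(J, v) = 8 + (-3)² - (((-4 + v) + J)*v + v) = 8 + 9 - ((-4 + J + v)*v + v) = 8 + 9 - (v*(-4 + J + v) + v) = 8 + 9 - (v + v*(-4 + J + v)) = 8 + 9 + (-v - v*(-4 + J + v)) = 17 - v - v*(-4 + J + v))
W(-4, -2) + 50*u = (17 - 1*(-2)*(-3 - 4 - 2)) + 50*(-125) = (17 - 1*(-2)*(-9)) - 6250 = (17 - 18) - 6250 = -1 - 6250 = -6251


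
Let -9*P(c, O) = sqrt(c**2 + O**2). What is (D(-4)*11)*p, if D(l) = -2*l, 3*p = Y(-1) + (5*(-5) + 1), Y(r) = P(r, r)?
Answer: -704 - 88*sqrt(2)/27 ≈ -708.61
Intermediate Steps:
P(c, O) = -sqrt(O**2 + c**2)/9 (P(c, O) = -sqrt(c**2 + O**2)/9 = -sqrt(O**2 + c**2)/9)
Y(r) = -sqrt(2)*sqrt(r**2)/9 (Y(r) = -sqrt(r**2 + r**2)/9 = -sqrt(2)*sqrt(r**2)/9)
p = -8 - sqrt(2)/27 (p = (-sqrt(2)*sqrt((-1)**2)/9 + (5*(-5) + 1))/3 = (-sqrt(2)*sqrt(1)/9 + (-25 + 1))/3 = (-1/9*sqrt(2)*1 - 24)/3 = (-sqrt(2)/9 - 24)/3 = (-24 - sqrt(2)/9)/3 = -8 - sqrt(2)/27 ≈ -8.0524)
(D(-4)*11)*p = (-2*(-4)*11)*(-8 - sqrt(2)/27) = (8*11)*(-8 - sqrt(2)/27) = 88*(-8 - sqrt(2)/27) = -704 - 88*sqrt(2)/27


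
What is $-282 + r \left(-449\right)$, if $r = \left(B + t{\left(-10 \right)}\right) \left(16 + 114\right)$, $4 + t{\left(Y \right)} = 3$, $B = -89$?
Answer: $5253018$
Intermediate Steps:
$t{\left(Y \right)} = -1$ ($t{\left(Y \right)} = -4 + 3 = -1$)
$r = -11700$ ($r = \left(-89 - 1\right) \left(16 + 114\right) = \left(-90\right) 130 = -11700$)
$-282 + r \left(-449\right) = -282 - -5253300 = -282 + 5253300 = 5253018$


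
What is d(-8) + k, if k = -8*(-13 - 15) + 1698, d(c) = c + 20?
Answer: 1934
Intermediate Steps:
d(c) = 20 + c
k = 1922 (k = -8*(-28) + 1698 = 224 + 1698 = 1922)
d(-8) + k = (20 - 8) + 1922 = 12 + 1922 = 1934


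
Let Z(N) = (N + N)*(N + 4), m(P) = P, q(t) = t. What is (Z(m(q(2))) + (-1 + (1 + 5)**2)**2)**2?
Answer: 1560001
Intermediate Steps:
Z(N) = 2*N*(4 + N) (Z(N) = (2*N)*(4 + N) = 2*N*(4 + N))
(Z(m(q(2))) + (-1 + (1 + 5)**2)**2)**2 = (2*2*(4 + 2) + (-1 + (1 + 5)**2)**2)**2 = (2*2*6 + (-1 + 6**2)**2)**2 = (24 + (-1 + 36)**2)**2 = (24 + 35**2)**2 = (24 + 1225)**2 = 1249**2 = 1560001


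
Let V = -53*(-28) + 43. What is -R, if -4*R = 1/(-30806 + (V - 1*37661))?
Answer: -1/267760 ≈ -3.7347e-6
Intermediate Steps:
V = 1527 (V = 1484 + 43 = 1527)
R = 1/267760 (R = -1/(4*(-30806 + (1527 - 1*37661))) = -1/(4*(-30806 + (1527 - 37661))) = -1/(4*(-30806 - 36134)) = -¼/(-66940) = -¼*(-1/66940) = 1/267760 ≈ 3.7347e-6)
-R = -1*1/267760 = -1/267760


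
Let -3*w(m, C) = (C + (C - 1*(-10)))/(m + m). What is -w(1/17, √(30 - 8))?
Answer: 85/3 + 17*√22/3 ≈ 54.912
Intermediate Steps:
w(m, C) = -(10 + 2*C)/(6*m) (w(m, C) = -(C + (C - 1*(-10)))/(3*(m + m)) = -(C + (C + 10))/(3*(2*m)) = -(C + (10 + C))*1/(2*m)/3 = -(10 + 2*C)*1/(2*m)/3 = -(10 + 2*C)/(6*m))
-w(1/17, √(30 - 8)) = -(-5 - √(30 - 8))/(3*(1/17)) = -(-5 - √22)/(3*1/17) = -17*(-5 - √22)/3 = -(-85/3 - 17*√22/3) = 85/3 + 17*√22/3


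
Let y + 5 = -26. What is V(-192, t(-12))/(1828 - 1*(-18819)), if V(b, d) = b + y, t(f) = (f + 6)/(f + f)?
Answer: -223/20647 ≈ -0.010801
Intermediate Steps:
y = -31 (y = -5 - 26 = -31)
t(f) = (6 + f)/(2*f) (t(f) = (6 + f)/((2*f)) = (6 + f)*(1/(2*f)) = (6 + f)/(2*f))
V(b, d) = -31 + b (V(b, d) = b - 31 = -31 + b)
V(-192, t(-12))/(1828 - 1*(-18819)) = (-31 - 192)/(1828 - 1*(-18819)) = -223/(1828 + 18819) = -223/20647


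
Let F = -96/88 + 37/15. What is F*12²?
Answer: 10896/55 ≈ 198.11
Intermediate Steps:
F = 227/165 (F = -96*1/88 + 37*(1/15) = -12/11 + 37/15 = 227/165 ≈ 1.3758)
F*12² = (227/165)*12² = (227/165)*144 = 10896/55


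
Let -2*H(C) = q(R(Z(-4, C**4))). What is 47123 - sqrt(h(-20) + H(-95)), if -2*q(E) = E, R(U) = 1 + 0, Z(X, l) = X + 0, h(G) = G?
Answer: 47123 - I*sqrt(79)/2 ≈ 47123.0 - 4.4441*I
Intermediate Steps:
Z(X, l) = X
R(U) = 1
q(E) = -E/2
H(C) = 1/4 (H(C) = -(-1)/4 = -1/2*(-1/2) = 1/4)
47123 - sqrt(h(-20) + H(-95)) = 47123 - sqrt(-20 + 1/4) = 47123 - sqrt(-79/4) = 47123 - I*sqrt(79)/2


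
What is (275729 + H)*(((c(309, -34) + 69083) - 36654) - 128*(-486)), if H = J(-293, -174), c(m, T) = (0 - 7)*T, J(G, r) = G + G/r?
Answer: 1515664715125/58 ≈ 2.6132e+10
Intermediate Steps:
c(m, T) = -7*T
H = -50689/174 (H = -293 - 293/(-174) = -293 - 293*(-1/174) = -293 + 293/174 = -50689/174 ≈ -291.32)
(275729 + H)*(((c(309, -34) + 69083) - 36654) - 128*(-486)) = (275729 - 50689/174)*(((-7*(-34) + 69083) - 36654) - 128*(-486)) = 47926157*(((238 + 69083) - 36654) + 62208)/174 = 47926157*((69321 - 36654) + 62208)/174 = 47926157*(32667 + 62208)/174 = (47926157/174)*94875 = 1515664715125/58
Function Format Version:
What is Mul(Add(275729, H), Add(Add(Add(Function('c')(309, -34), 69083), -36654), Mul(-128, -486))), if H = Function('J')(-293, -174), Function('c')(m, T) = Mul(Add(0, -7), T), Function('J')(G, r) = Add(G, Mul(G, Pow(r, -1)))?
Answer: Rational(1515664715125, 58) ≈ 2.6132e+10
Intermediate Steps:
Function('c')(m, T) = Mul(-7, T)
H = Rational(-50689, 174) (H = Add(-293, Mul(-293, Pow(-174, -1))) = Add(-293, Mul(-293, Rational(-1, 174))) = Add(-293, Rational(293, 174)) = Rational(-50689, 174) ≈ -291.32)
Mul(Add(275729, H), Add(Add(Add(Function('c')(309, -34), 69083), -36654), Mul(-128, -486))) = Mul(Add(275729, Rational(-50689, 174)), Add(Add(Add(Mul(-7, -34), 69083), -36654), Mul(-128, -486))) = Mul(Rational(47926157, 174), Add(Add(Add(238, 69083), -36654), 62208)) = Mul(Rational(47926157, 174), Add(Add(69321, -36654), 62208)) = Mul(Rational(47926157, 174), Add(32667, 62208)) = Mul(Rational(47926157, 174), 94875) = Rational(1515664715125, 58)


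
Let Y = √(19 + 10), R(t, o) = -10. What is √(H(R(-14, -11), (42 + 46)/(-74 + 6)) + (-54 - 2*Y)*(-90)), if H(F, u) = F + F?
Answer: 2*√(1210 + 45*√29) ≈ 76.219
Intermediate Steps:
H(F, u) = 2*F
Y = √29 ≈ 5.3852
√(H(R(-14, -11), (42 + 46)/(-74 + 6)) + (-54 - 2*Y)*(-90)) = √(2*(-10) + (-54 - 2*√29)*(-90)) = √(-20 + (4860 + 180*√29)) = √(4840 + 180*√29)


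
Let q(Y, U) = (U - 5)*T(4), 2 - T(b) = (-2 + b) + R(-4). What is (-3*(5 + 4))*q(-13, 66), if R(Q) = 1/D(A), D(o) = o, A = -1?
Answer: -1647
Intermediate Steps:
R(Q) = -1 (R(Q) = 1/(-1) = -1)
T(b) = 5 - b (T(b) = 2 - ((-2 + b) - 1) = 2 - (-3 + b) = 2 + (3 - b) = 5 - b)
q(Y, U) = -5 + U (q(Y, U) = (U - 5)*(5 - 1*4) = (-5 + U)*(5 - 4) = (-5 + U)*1 = -5 + U)
(-3*(5 + 4))*q(-13, 66) = (-3*(5 + 4))*(-5 + 66) = -3*9*61 = -27*61 = -1647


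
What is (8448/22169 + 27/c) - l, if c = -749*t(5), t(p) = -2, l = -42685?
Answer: 28929517013/677738 ≈ 42685.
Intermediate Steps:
c = 1498 (c = -749*(-2) = 1498)
(8448/22169 + 27/c) - l = (8448/22169 + 27/1498) - 1*(-42685) = (8448*(1/22169) + 27*(1/1498)) + 42685 = (8448/22169 + 27/1498) + 42685 = 270483/677738 + 42685 = 28929517013/677738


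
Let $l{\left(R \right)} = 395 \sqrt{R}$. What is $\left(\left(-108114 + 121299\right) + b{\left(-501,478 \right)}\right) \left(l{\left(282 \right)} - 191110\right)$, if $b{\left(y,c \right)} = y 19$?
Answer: $-700609260 + 1448070 \sqrt{282} \approx -6.7629 \cdot 10^{8}$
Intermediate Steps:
$b{\left(y,c \right)} = 19 y$
$\left(\left(-108114 + 121299\right) + b{\left(-501,478 \right)}\right) \left(l{\left(282 \right)} - 191110\right) = \left(\left(-108114 + 121299\right) + 19 \left(-501\right)\right) \left(395 \sqrt{282} - 191110\right) = \left(13185 - 9519\right) \left(-191110 + 395 \sqrt{282}\right) = 3666 \left(-191110 + 395 \sqrt{282}\right) = -700609260 + 1448070 \sqrt{282}$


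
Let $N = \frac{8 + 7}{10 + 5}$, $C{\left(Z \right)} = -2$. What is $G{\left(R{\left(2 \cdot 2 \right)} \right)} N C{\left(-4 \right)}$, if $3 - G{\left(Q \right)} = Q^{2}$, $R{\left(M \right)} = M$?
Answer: $26$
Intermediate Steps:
$G{\left(Q \right)} = 3 - Q^{2}$
$N = 1$ ($N = \frac{15}{15} = 15 \cdot \frac{1}{15} = 1$)
$G{\left(R{\left(2 \cdot 2 \right)} \right)} N C{\left(-4 \right)} = \left(3 - \left(2 \cdot 2\right)^{2}\right) 1 \left(-2\right) = \left(3 - 4^{2}\right) 1 \left(-2\right) = \left(3 - 16\right) 1 \left(-2\right) = \left(-13\right) 1 \left(-2\right) = \left(-13\right) \left(-2\right) = 26$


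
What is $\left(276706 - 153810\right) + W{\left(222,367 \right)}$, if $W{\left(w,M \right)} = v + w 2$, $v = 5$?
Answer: $123345$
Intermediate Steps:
$W{\left(w,M \right)} = 5 + 2 w$ ($W{\left(w,M \right)} = 5 + w 2 = 5 + 2 w$)
$\left(276706 - 153810\right) + W{\left(222,367 \right)} = \left(276706 - 153810\right) + \left(5 + 2 \cdot 222\right) = 122896 + \left(5 + 444\right) = 122896 + 449 = 123345$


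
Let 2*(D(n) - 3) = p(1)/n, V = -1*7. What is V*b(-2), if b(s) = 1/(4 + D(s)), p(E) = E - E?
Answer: -1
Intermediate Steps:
V = -7
p(E) = 0
D(n) = 3 (D(n) = 3 + (0/n)/2 = 3 + (1/2)*0 = 3 + 0 = 3)
b(s) = 1/7 (b(s) = 1/(4 + 3) = 1/7)
V*b(-2) = -7*1/7 = -1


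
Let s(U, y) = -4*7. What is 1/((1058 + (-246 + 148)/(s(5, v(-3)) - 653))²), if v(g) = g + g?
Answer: 463761/519258595216 ≈ 8.9312e-7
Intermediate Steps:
v(g) = 2*g
s(U, y) = -28
1/((1058 + (-246 + 148)/(s(5, v(-3)) - 653))²) = 1/((1058 + (-246 + 148)/(-28 - 653))²) = 1/((1058 - 98/(-681))²) = 1/((1058 - 98*(-1/681))²) = 1/((1058 + 98/681)²) = 1/((720596/681)²) = 1/(519258595216/463761) = 463761/519258595216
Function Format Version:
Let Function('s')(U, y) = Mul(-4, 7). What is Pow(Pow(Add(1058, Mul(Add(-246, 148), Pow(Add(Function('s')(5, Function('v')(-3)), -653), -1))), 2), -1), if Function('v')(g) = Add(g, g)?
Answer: Rational(463761, 519258595216) ≈ 8.9312e-7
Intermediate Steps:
Function('v')(g) = Mul(2, g)
Function('s')(U, y) = -28
Pow(Pow(Add(1058, Mul(Add(-246, 148), Pow(Add(Function('s')(5, Function('v')(-3)), -653), -1))), 2), -1) = Pow(Pow(Add(1058, Mul(Add(-246, 148), Pow(Add(-28, -653), -1))), 2), -1) = Pow(Pow(Add(1058, Mul(-98, Pow(-681, -1))), 2), -1) = Pow(Pow(Add(1058, Mul(-98, Rational(-1, 681))), 2), -1) = Pow(Pow(Add(1058, Rational(98, 681)), 2), -1) = Pow(Pow(Rational(720596, 681), 2), -1) = Pow(Rational(519258595216, 463761), -1) = Rational(463761, 519258595216)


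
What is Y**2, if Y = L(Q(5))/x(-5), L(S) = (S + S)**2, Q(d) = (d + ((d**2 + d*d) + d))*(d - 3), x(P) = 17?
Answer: 3317760000/289 ≈ 1.1480e+7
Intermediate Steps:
Q(d) = (-3 + d)*(2*d + 2*d**2) (Q(d) = (d + ((d**2 + d**2) + d))*(-3 + d) = (d + (2*d**2 + d))*(-3 + d) = (d + (d + 2*d**2))*(-3 + d) = (2*d + 2*d**2)*(-3 + d) = (-3 + d)*(2*d + 2*d**2))
L(S) = 4*S**2 (L(S) = (2*S)**2 = 4*S**2)
Y = 57600/17 (Y = (4*(2*5*(-3 + 5**2 - 2*5))**2)/17 = (4*(2*5*(-3 + 25 - 10))**2)*(1/17) = (4*(2*5*12)**2)*(1/17) = (4*120**2)*(1/17) = (4*14400)*(1/17) = 57600*(1/17) = 57600/17 ≈ 3388.2)
Y**2 = (57600/17)**2 = 3317760000/289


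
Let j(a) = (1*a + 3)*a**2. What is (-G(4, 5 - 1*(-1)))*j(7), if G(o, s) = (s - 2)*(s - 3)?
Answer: -5880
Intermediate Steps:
j(a) = a**2*(3 + a) (j(a) = (a + 3)*a**2 = (3 + a)*a**2 = a**2*(3 + a))
G(o, s) = (-3 + s)*(-2 + s) (G(o, s) = (-2 + s)*(-3 + s) = (-3 + s)*(-2 + s))
(-G(4, 5 - 1*(-1)))*j(7) = (-(6 + (5 - 1*(-1))**2 - 5*(5 - 1*(-1))))*(7**2*(3 + 7)) = (-(6 + (5 + 1)**2 - 5*(5 + 1)))*(49*10) = -(6 + 6**2 - 5*6)*490 = -(6 + 36 - 30)*490 = -1*12*490 = -12*490 = -5880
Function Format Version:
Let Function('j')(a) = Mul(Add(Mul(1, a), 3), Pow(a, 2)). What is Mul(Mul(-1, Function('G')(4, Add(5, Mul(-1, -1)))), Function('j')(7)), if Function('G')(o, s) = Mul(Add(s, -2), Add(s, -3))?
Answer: -5880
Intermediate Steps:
Function('j')(a) = Mul(Pow(a, 2), Add(3, a)) (Function('j')(a) = Mul(Add(a, 3), Pow(a, 2)) = Mul(Add(3, a), Pow(a, 2)) = Mul(Pow(a, 2), Add(3, a)))
Function('G')(o, s) = Mul(Add(-3, s), Add(-2, s)) (Function('G')(o, s) = Mul(Add(-2, s), Add(-3, s)) = Mul(Add(-3, s), Add(-2, s)))
Mul(Mul(-1, Function('G')(4, Add(5, Mul(-1, -1)))), Function('j')(7)) = Mul(Mul(-1, Add(6, Pow(Add(5, Mul(-1, -1)), 2), Mul(-5, Add(5, Mul(-1, -1))))), Mul(Pow(7, 2), Add(3, 7))) = Mul(Mul(-1, Add(6, Pow(Add(5, 1), 2), Mul(-5, Add(5, 1)))), Mul(49, 10)) = Mul(Mul(-1, Add(6, Pow(6, 2), Mul(-5, 6))), 490) = Mul(Mul(-1, Add(6, 36, -30)), 490) = Mul(Mul(-1, 12), 490) = Mul(-12, 490) = -5880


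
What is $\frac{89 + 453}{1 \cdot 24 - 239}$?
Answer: $- \frac{542}{215} \approx -2.5209$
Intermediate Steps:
$\frac{89 + 453}{1 \cdot 24 - 239} = \frac{542}{24 - 239} = \frac{542}{-215} = 542 \left(- \frac{1}{215}\right) = - \frac{542}{215}$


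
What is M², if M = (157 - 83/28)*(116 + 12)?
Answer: 19048416256/49 ≈ 3.8874e+8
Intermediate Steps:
M = 138016/7 (M = (157 - 83*1/28)*128 = (157 - 83/28)*128 = (4313/28)*128 = 138016/7 ≈ 19717.)
M² = (138016/7)² = 19048416256/49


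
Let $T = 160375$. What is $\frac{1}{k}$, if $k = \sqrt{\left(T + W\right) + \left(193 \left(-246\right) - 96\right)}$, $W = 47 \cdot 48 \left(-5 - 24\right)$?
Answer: $\frac{\sqrt{47377}}{47377} \approx 0.0045943$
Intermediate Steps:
$W = -65424$ ($W = 2256 \left(-29\right) = -65424$)
$k = \sqrt{47377}$ ($k = \sqrt{\left(160375 - 65424\right) + \left(193 \left(-246\right) - 96\right)} = \sqrt{94951 - 47574} = \sqrt{47377} \approx 217.66$)
$\frac{1}{k} = \frac{1}{\sqrt{47377}} = \frac{\sqrt{47377}}{47377}$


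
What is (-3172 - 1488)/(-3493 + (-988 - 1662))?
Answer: 4660/6143 ≈ 0.75859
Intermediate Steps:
(-3172 - 1488)/(-3493 + (-988 - 1662)) = -4660/(-3493 - 2650) = -4660/(-6143) = -4660*(-1/6143) = 4660/6143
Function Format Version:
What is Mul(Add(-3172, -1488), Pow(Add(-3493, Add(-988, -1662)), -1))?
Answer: Rational(4660, 6143) ≈ 0.75859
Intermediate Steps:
Mul(Add(-3172, -1488), Pow(Add(-3493, Add(-988, -1662)), -1)) = Mul(-4660, Pow(Add(-3493, -2650), -1)) = Mul(-4660, Pow(-6143, -1)) = Mul(-4660, Rational(-1, 6143)) = Rational(4660, 6143)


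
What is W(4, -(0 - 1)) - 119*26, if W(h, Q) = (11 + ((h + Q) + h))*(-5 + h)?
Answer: -3114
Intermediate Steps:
W(h, Q) = (-5 + h)*(11 + Q + 2*h) (W(h, Q) = (11 + ((Q + h) + h))*(-5 + h) = (11 + (Q + 2*h))*(-5 + h) = (11 + Q + 2*h)*(-5 + h) = (-5 + h)*(11 + Q + 2*h))
W(4, -(0 - 1)) - 119*26 = (-55 + 4 - (-5)*(0 - 1) + 2*4**2 - (0 - 1)*4) - 119*26 = (-55 + 4 - (-5)*(-1) + 2*16 - 1*(-1)*4) - 3094 = (-55 + 4 - 5*1 + 32 + 1*4) - 3094 = (-55 + 4 - 5 + 32 + 4) - 3094 = -20 - 3094 = -3114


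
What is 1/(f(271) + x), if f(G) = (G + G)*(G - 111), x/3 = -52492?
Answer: -1/70756 ≈ -1.4133e-5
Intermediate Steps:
x = -157476 (x = 3*(-52492) = -157476)
f(G) = 2*G*(-111 + G) (f(G) = (2*G)*(-111 + G) = 2*G*(-111 + G))
1/(f(271) + x) = 1/(2*271*(-111 + 271) - 157476) = 1/(2*271*160 - 157476) = 1/(86720 - 157476) = 1/(-70756) = -1/70756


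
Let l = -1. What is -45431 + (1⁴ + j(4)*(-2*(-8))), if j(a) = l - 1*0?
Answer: -45446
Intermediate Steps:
j(a) = -1 (j(a) = -1 - 1*0 = -1 + 0 = -1)
-45431 + (1⁴ + j(4)*(-2*(-8))) = -45431 + (1⁴ - (-2)*(-8)) = -45431 + (1 - 1*16) = -45431 + (1 - 16) = -45431 - 15 = -45446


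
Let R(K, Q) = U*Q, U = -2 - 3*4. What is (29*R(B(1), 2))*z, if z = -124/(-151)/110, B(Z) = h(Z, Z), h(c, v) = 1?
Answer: -50344/8305 ≈ -6.0619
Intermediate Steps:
B(Z) = 1
U = -14 (U = -2 - 12 = -14)
z = 62/8305 (z = -124*(-1/151)*(1/110) = (124/151)*(1/110) = 62/8305 ≈ 0.0074654)
R(K, Q) = -14*Q
(29*R(B(1), 2))*z = (29*(-14*2))*(62/8305) = (29*(-28))*(62/8305) = -812*62/8305 = -50344/8305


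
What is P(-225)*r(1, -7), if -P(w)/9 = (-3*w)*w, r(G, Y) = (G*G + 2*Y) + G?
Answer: -16402500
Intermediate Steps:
r(G, Y) = G + G**2 + 2*Y (r(G, Y) = (G**2 + 2*Y) + G = G + G**2 + 2*Y)
P(w) = 27*w**2 (P(w) = -9*(-3*w)*w = -(-27)*w**2 = 27*w**2)
P(-225)*r(1, -7) = (27*(-225)**2)*(1 + 1**2 + 2*(-7)) = (27*50625)*(1 + 1 - 14) = 1366875*(-12) = -16402500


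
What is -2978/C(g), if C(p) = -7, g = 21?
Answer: 2978/7 ≈ 425.43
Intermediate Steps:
-2978/C(g) = -2978/(-7) = -2978*(-1/7) = 2978/7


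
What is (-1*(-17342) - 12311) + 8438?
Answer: 13469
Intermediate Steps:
(-1*(-17342) - 12311) + 8438 = (17342 - 12311) + 8438 = 5031 + 8438 = 13469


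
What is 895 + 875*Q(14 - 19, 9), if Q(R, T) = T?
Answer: 8770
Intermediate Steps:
895 + 875*Q(14 - 19, 9) = 895 + 875*9 = 895 + 7875 = 8770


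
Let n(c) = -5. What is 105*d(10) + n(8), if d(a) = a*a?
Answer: 10495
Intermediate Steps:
d(a) = a²
105*d(10) + n(8) = 105*10² - 5 = 105*100 - 5 = 10500 - 5 = 10495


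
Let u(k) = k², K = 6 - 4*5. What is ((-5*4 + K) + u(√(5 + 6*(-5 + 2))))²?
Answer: 2209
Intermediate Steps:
K = -14 (K = 6 - 20 = -14)
((-5*4 + K) + u(√(5 + 6*(-5 + 2))))² = ((-5*4 - 14) + (√(5 + 6*(-5 + 2)))²)² = ((-20 - 14) + (√(5 + 6*(-3)))²)² = (-34 + (√(5 - 18))²)² = (-34 + (√(-13))²)² = (-34 + (I*√13)²)² = (-34 - 13)² = (-47)² = 2209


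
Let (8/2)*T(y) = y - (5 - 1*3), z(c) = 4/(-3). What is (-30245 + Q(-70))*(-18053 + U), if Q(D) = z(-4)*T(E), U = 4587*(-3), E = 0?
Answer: 2886579662/3 ≈ 9.6219e+8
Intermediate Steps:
z(c) = -4/3 (z(c) = 4*(-⅓) = -4/3)
T(y) = -½ + y/4 (T(y) = (y - (5 - 1*3))/4 = (y - (5 - 3))/4 = (y - 1*2)/4 = (y - 2)/4 = (-2 + y)/4 = -½ + y/4)
U = -13761
Q(D) = ⅔ (Q(D) = -4*(-½ + (¼)*0)/3 = -4*(-½ + 0)/3 = -4/3*(-½) = ⅔)
(-30245 + Q(-70))*(-18053 + U) = (-30245 + ⅔)*(-18053 - 13761) = -90733/3*(-31814) = 2886579662/3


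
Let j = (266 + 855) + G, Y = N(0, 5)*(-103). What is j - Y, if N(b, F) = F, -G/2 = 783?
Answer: 70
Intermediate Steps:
G = -1566 (G = -2*783 = -1566)
Y = -515 (Y = 5*(-103) = -515)
j = -445 (j = (266 + 855) - 1566 = 1121 - 1566 = -445)
j - Y = -445 - 1*(-515) = -445 + 515 = 70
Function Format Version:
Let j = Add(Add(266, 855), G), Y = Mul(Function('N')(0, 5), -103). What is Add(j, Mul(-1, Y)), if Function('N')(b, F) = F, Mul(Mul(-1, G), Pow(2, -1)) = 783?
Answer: 70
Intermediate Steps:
G = -1566 (G = Mul(-2, 783) = -1566)
Y = -515 (Y = Mul(5, -103) = -515)
j = -445 (j = Add(Add(266, 855), -1566) = Add(1121, -1566) = -445)
Add(j, Mul(-1, Y)) = Add(-445, Mul(-1, -515)) = Add(-445, 515) = 70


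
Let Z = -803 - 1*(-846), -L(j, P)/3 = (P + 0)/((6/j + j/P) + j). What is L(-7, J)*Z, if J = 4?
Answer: 14448/269 ≈ 53.710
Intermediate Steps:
L(j, P) = -3*P/(j + 6/j + j/P) (L(j, P) = -3*(P + 0)/((6/j + j/P) + j) = -3*P/(j + 6/j + j/P))
Z = 43 (Z = -803 + 846 = 43)
L(-7, J)*Z = -3*(-7)*4²/((-7)² + 6*4 + 4*(-7)²)*43 = -3*(-7)*16/(49 + 24 + 4*49)*43 = -3*(-7)*16/(49 + 24 + 196)*43 = -3*(-7)*16/269*43 = -3*(-7)*16*1/269*43 = (336/269)*43 = 14448/269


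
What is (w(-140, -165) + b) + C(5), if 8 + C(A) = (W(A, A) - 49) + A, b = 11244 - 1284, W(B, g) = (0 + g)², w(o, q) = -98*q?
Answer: 26103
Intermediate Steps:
W(B, g) = g²
b = 9960
C(A) = -57 + A + A² (C(A) = -8 + ((A² - 49) + A) = -8 + ((-49 + A²) + A) = -8 + (-49 + A + A²) = -57 + A + A²)
(w(-140, -165) + b) + C(5) = (-98*(-165) + 9960) + (-57 + 5 + 5²) = (16170 + 9960) + (-57 + 5 + 25) = 26130 - 27 = 26103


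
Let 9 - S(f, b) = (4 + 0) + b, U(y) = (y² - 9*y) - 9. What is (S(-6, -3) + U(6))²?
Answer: 361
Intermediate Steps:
U(y) = -9 + y² - 9*y
S(f, b) = 5 - b (S(f, b) = 9 - ((4 + 0) + b) = 9 - (4 + b) = 9 + (-4 - b) = 5 - b)
(S(-6, -3) + U(6))² = ((5 - 1*(-3)) + (-9 + 6² - 9*6))² = ((5 + 3) + (-9 + 36 - 54))² = (8 - 27)² = (-19)² = 361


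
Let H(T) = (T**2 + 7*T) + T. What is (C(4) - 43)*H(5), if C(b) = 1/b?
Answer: -11115/4 ≈ -2778.8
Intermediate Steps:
C(b) = 1/b
H(T) = T**2 + 8*T
(C(4) - 43)*H(5) = (1/4 - 43)*(5*(8 + 5)) = (1/4 - 43)*(5*13) = -171/4*65 = -11115/4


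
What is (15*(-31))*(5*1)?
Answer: -2325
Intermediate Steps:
(15*(-31))*(5*1) = -465*5 = -2325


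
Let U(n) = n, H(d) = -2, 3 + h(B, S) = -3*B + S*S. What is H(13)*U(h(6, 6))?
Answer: -30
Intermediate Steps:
h(B, S) = -3 + S**2 - 3*B (h(B, S) = -3 + (-3*B + S*S) = -3 + (-3*B + S**2) = -3 + (S**2 - 3*B) = -3 + S**2 - 3*B)
H(13)*U(h(6, 6)) = -2*(-3 + 6**2 - 3*6) = -2*(-3 + 36 - 18) = -2*15 = -30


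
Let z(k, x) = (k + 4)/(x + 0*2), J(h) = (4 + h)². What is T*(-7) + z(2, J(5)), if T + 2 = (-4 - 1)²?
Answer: -4345/27 ≈ -160.93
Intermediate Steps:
z(k, x) = (4 + k)/x (z(k, x) = (4 + k)/(x + 0) = (4 + k)/x)
T = 23 (T = -2 + (-4 - 1)² = -2 + (-5)² = -2 + 25 = 23)
T*(-7) + z(2, J(5)) = 23*(-7) + (4 + 2)/((4 + 5)²) = -161 + 6/9² = -161 + 6/81 = -161 + (1/81)*6 = -161 + 2/27 = -4345/27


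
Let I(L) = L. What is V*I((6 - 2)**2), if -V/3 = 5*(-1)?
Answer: 240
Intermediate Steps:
V = 15 (V = -15*(-1) = -3*(-5) = 15)
V*I((6 - 2)**2) = 15*(6 - 2)**2 = 15*4**2 = 15*16 = 240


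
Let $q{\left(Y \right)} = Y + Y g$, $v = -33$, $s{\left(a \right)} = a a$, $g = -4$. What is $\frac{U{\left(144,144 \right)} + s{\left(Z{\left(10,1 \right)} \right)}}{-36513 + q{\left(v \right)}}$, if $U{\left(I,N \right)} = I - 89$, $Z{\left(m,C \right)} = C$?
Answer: $- \frac{4}{2601} \approx -0.0015379$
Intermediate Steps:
$s{\left(a \right)} = a^{2}$
$q{\left(Y \right)} = - 3 Y$ ($q{\left(Y \right)} = Y + Y \left(-4\right) = Y - 4 Y = - 3 Y$)
$U{\left(I,N \right)} = -89 + I$ ($U{\left(I,N \right)} = I - 89 = -89 + I$)
$\frac{U{\left(144,144 \right)} + s{\left(Z{\left(10,1 \right)} \right)}}{-36513 + q{\left(v \right)}} = \frac{\left(-89 + 144\right) + 1^{2}}{-36513 - -99} = \frac{55 + 1}{-36513 + 99} = \frac{56}{-36414} = 56 \left(- \frac{1}{36414}\right) = - \frac{4}{2601}$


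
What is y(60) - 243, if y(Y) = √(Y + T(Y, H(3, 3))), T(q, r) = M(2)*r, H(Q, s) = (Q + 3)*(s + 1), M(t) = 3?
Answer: -243 + 2*√33 ≈ -231.51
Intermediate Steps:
H(Q, s) = (1 + s)*(3 + Q) (H(Q, s) = (3 + Q)*(1 + s) = (1 + s)*(3 + Q))
T(q, r) = 3*r
y(Y) = √(72 + Y) (y(Y) = √(Y + 3*(3 + 3 + 3*3 + 3*3)) = √(Y + 3*(3 + 3 + 9 + 9)) = √(Y + 3*24) = √(Y + 72) = √(72 + Y))
y(60) - 243 = √(72 + 60) - 243 = √132 - 243 = 2*√33 - 243 = -243 + 2*√33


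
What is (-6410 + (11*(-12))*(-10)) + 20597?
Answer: 15507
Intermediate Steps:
(-6410 + (11*(-12))*(-10)) + 20597 = (-6410 - 132*(-10)) + 20597 = (-6410 + 1320) + 20597 = -5090 + 20597 = 15507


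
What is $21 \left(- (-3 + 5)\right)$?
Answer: $-42$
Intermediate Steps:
$21 \left(- (-3 + 5)\right) = 21 \left(\left(-1\right) 2\right) = 21 \left(-2\right) = -42$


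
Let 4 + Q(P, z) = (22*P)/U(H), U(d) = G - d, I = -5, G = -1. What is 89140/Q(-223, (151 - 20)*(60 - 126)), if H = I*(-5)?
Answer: 1158820/2401 ≈ 482.64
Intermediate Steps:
H = 25 (H = -5*(-5) = 25)
U(d) = -1 - d
Q(P, z) = -4 - 11*P/13 (Q(P, z) = -4 + (22*P)/(-1 - 1*25) = -4 + (22*P)/(-1 - 25) = -4 + (22*P)/(-26) = -4 + (22*P)*(-1/26) = -4 - 11*P/13)
89140/Q(-223, (151 - 20)*(60 - 126)) = 89140/(-4 - 11/13*(-223)) = 89140/(-4 + 2453/13) = 89140/(2401/13) = 89140*(13/2401) = 1158820/2401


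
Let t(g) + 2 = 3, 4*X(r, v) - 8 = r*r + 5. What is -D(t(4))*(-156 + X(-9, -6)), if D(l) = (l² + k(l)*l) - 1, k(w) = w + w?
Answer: 265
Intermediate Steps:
X(r, v) = 13/4 + r²/4 (X(r, v) = 2 + (r*r + 5)/4 = 2 + (r² + 5)/4 = 2 + (5 + r²)/4 = 2 + (5/4 + r²/4) = 13/4 + r²/4)
t(g) = 1 (t(g) = -2 + 3 = 1)
k(w) = 2*w
D(l) = -1 + 3*l² (D(l) = (l² + (2*l)*l) - 1 = (l² + 2*l²) - 1 = 3*l² - 1 = -1 + 3*l²)
-D(t(4))*(-156 + X(-9, -6)) = -(-1 + 3*1²)*(-156 + (13/4 + (¼)*(-9)²)) = -(-1 + 3*1)*(-156 + (13/4 + (¼)*81)) = -(-1 + 3)*(-156 + (13/4 + 81/4)) = -2*(-156 + 47/2) = -2*(-265)/2 = -1*(-265) = 265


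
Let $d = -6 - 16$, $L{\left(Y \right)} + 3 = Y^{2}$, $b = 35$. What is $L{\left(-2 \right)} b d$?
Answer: $-770$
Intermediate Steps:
$L{\left(Y \right)} = -3 + Y^{2}$
$d = -22$
$L{\left(-2 \right)} b d = \left(-3 + \left(-2\right)^{2}\right) 35 \left(-22\right) = \left(-3 + 4\right) 35 \left(-22\right) = 1 \cdot 35 \left(-22\right) = 35 \left(-22\right) = -770$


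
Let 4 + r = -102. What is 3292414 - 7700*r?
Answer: 4108614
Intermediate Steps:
r = -106 (r = -4 - 102 = -106)
3292414 - 7700*r = 3292414 - 7700*(-106) = 3292414 + 816200 = 4108614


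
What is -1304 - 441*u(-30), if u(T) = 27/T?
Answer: -9071/10 ≈ -907.10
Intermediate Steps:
-1304 - 441*u(-30) = -1304 - 11907/(-30) = -1304 - 11907*(-1)/30 = -1304 - 441*(-9/10) = -1304 + 3969/10 = -9071/10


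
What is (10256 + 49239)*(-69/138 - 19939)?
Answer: -2372601105/2 ≈ -1.1863e+9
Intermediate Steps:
(10256 + 49239)*(-69/138 - 19939) = 59495*(-69*1/138 - 19939) = 59495*(-½ - 19939) = 59495*(-39879/2) = -2372601105/2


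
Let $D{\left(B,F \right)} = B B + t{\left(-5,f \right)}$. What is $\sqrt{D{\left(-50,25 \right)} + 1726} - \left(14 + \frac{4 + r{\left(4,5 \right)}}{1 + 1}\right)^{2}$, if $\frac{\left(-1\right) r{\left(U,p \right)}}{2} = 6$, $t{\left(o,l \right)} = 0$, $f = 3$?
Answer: $-100 + \sqrt{4226} \approx -34.992$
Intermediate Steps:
$r{\left(U,p \right)} = -12$ ($r{\left(U,p \right)} = \left(-2\right) 6 = -12$)
$D{\left(B,F \right)} = B^{2}$ ($D{\left(B,F \right)} = B B + 0 = B^{2} + 0 = B^{2}$)
$\sqrt{D{\left(-50,25 \right)} + 1726} - \left(14 + \frac{4 + r{\left(4,5 \right)}}{1 + 1}\right)^{2} = \sqrt{\left(-50\right)^{2} + 1726} - \left(14 + \frac{4 - 12}{1 + 1}\right)^{2} = \sqrt{2500 + 1726} - \left(14 - \frac{8}{2}\right)^{2} = \sqrt{4226} - \left(14 - 4\right)^{2} = \sqrt{4226} - 10^{2} = \sqrt{4226} - 100 = -100 + \sqrt{4226}$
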